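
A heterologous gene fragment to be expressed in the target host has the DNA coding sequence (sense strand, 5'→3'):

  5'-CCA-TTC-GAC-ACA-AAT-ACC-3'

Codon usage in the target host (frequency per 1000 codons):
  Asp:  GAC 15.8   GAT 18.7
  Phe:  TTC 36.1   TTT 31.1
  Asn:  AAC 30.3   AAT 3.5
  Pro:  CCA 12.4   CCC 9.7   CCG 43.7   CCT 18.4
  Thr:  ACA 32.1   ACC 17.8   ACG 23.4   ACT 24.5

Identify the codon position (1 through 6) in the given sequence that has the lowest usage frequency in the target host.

5

Codon 1 CCA (Pro): 12.4 per 1000.
Codon 2 TTC (Phe): 36.1 per 1000.
Codon 3 GAC (Asp): 15.8 per 1000.
Codon 4 ACA (Thr): 32.1 per 1000.
Codon 5 AAT (Asn): 3.5 per 1000.
Codon 6 ACC (Thr): 17.8 per 1000.
Lowest frequency is 3.5 at codon 5.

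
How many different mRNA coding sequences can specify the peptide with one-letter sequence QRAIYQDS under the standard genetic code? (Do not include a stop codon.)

6912

Gln: 2 codons.
Arg: 6 codons.
Ala: 4 codons.
Ile: 3 codons.
Tyr: 2 codons.
Gln: 2 codons.
Asp: 2 codons.
Ser: 6 codons.
2 × 6 × 4 × 3 × 2 × 2 × 2 × 6 = 6912.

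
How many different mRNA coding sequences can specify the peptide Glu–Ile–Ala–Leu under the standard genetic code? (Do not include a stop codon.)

Glu: 2 codons.
Ile: 3 codons.
Ala: 4 codons.
Leu: 6 codons.
2 × 3 × 4 × 6 = 144.

144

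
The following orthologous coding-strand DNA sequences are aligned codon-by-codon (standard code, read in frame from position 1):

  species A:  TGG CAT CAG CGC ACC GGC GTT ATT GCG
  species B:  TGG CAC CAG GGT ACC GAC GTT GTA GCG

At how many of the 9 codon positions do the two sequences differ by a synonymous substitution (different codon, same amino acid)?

1

Codon 1: TGG Trp / TGG Trp — identical.
Codon 2: CAT His / CAC His — synonymous.
Codon 3: CAG Gln / CAG Gln — identical.
Codon 4: CGC Arg / GGT Gly — nonsynonymous.
Codon 5: ACC Thr / ACC Thr — identical.
Codon 6: GGC Gly / GAC Asp — nonsynonymous.
Codon 7: GTT Val / GTT Val — identical.
Codon 8: ATT Ile / GTA Val — nonsynonymous.
Codon 9: GCG Ala / GCG Ala — identical.
Synonymous differences: 1.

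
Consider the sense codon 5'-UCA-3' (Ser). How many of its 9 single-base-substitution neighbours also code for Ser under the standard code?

Position 1: none → 0 synonymous.
Position 2: none → 0 synonymous.
Position 3: UCU, UCC, UCG → 3 synonymous.
Total: 0 + 0 + 3 = 3.

3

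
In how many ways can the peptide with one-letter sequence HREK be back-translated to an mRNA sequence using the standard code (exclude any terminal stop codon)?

His: 2 codons.
Arg: 6 codons.
Glu: 2 codons.
Lys: 2 codons.
2 × 6 × 2 × 2 = 48.

48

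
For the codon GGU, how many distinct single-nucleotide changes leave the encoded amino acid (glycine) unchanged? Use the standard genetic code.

3

Position 1: none → 0 synonymous.
Position 2: none → 0 synonymous.
Position 3: GGC, GGA, GGG → 3 synonymous.
Total: 0 + 0 + 3 = 3.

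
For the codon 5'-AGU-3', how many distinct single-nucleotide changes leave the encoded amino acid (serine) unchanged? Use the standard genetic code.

Position 1: none → 0 synonymous.
Position 2: none → 0 synonymous.
Position 3: AGC → 1 synonymous.
Total: 0 + 0 + 1 = 1.

1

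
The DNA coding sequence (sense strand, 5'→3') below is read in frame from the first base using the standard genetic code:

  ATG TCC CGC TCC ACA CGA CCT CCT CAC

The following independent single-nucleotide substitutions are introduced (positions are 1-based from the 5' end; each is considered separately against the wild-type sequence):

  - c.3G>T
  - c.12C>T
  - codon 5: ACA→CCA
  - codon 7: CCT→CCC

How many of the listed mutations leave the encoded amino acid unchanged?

Codon 1: ATG (Met) → ATT (Ile) — missense.
Codon 4: TCC (Ser) → TCT (Ser) — synonymous.
Codon 5: ACA (Thr) → CCA (Pro) — missense.
Codon 7: CCT (Pro) → CCC (Pro) — synonymous.
Synonymous: 2 of 4.

2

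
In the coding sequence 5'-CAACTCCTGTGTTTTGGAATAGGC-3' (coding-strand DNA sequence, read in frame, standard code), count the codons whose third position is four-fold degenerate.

Codon 1 CAA (Gln): third position 2-fold.
Codon 2 CTC (Leu): third position 4-fold.
Codon 3 CTG (Leu): third position 4-fold.
Codon 4 TGT (Cys): third position 2-fold.
Codon 5 TTT (Phe): third position 2-fold.
Codon 6 GGA (Gly): third position 4-fold.
Codon 7 ATA (Ile): third position 3-fold.
Codon 8 GGC (Gly): third position 4-fold.
Four-fold degenerate third positions: 4.

4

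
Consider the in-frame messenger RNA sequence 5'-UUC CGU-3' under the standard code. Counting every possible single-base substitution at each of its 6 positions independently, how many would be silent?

Codon 1 (UUC, Phe): 1 synonymous substitution.
Codon 2 (CGU, Arg): 3 synonymous substitutions.
Total: 1 + 3 = 4.

4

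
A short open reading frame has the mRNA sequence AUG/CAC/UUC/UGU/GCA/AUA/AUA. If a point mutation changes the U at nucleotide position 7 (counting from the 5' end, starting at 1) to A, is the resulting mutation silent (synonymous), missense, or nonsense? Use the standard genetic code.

missense

Position 7 falls in codon 3: UUC → Phe.
After the substitution the codon is AUC → Ile.
Phe ≠ Ile, so this is a missense mutation.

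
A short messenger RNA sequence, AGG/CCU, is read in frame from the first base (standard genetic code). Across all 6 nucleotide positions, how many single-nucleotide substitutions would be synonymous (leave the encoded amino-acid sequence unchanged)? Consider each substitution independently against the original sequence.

Codon 1 (AGG, Arg): 2 synonymous substitutions.
Codon 2 (CCU, Pro): 3 synonymous substitutions.
Total: 2 + 3 = 5.

5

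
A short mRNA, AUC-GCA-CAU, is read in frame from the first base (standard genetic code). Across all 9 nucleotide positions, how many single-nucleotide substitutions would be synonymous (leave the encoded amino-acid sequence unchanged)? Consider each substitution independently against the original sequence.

6

Codon 1 (AUC, Ile): 2 synonymous substitutions.
Codon 2 (GCA, Ala): 3 synonymous substitutions.
Codon 3 (CAU, His): 1 synonymous substitution.
Total: 2 + 3 + 1 = 6.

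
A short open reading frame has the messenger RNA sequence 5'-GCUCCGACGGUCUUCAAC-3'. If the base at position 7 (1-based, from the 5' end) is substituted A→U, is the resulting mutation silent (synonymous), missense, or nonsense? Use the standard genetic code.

Position 7 falls in codon 3: ACG → Thr.
After the substitution the codon is UCG → Ser.
Thr ≠ Ser, so this is a missense mutation.

missense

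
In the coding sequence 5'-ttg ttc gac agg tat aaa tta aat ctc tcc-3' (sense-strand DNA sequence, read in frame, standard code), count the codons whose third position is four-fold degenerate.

Codon 1 TTG (Leu): third position 2-fold.
Codon 2 TTC (Phe): third position 2-fold.
Codon 3 GAC (Asp): third position 2-fold.
Codon 4 AGG (Arg): third position 2-fold.
Codon 5 TAT (Tyr): third position 2-fold.
Codon 6 AAA (Lys): third position 2-fold.
Codon 7 TTA (Leu): third position 2-fold.
Codon 8 AAT (Asn): third position 2-fold.
Codon 9 CTC (Leu): third position 4-fold.
Codon 10 TCC (Ser): third position 4-fold.
Four-fold degenerate third positions: 2.

2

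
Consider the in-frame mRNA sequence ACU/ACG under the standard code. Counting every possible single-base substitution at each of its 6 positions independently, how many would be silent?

Codon 1 (ACU, Thr): 3 synonymous substitutions.
Codon 2 (ACG, Thr): 3 synonymous substitutions.
Total: 3 + 3 = 6.

6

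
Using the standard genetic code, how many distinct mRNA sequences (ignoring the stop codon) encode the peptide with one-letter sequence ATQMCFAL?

3072

Ala: 4 codons.
Thr: 4 codons.
Gln: 2 codons.
Met: 1 codon.
Cys: 2 codons.
Phe: 2 codons.
Ala: 4 codons.
Leu: 6 codons.
4 × 4 × 2 × 1 × 2 × 2 × 4 × 6 = 3072.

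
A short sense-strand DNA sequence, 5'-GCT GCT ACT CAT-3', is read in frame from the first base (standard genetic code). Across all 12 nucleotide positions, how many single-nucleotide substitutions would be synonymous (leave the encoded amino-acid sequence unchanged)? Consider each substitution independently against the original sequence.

Codon 1 (GCT, Ala): 3 synonymous substitutions.
Codon 2 (GCT, Ala): 3 synonymous substitutions.
Codon 3 (ACT, Thr): 3 synonymous substitutions.
Codon 4 (CAT, His): 1 synonymous substitution.
Total: 3 + 3 + 3 + 1 = 10.

10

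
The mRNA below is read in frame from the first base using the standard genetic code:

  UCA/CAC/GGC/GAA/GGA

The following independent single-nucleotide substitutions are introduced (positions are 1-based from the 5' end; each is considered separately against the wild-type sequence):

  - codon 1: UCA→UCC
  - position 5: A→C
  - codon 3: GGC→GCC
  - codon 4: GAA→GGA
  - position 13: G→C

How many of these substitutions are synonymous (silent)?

1

Codon 1: UCA (Ser) → UCC (Ser) — synonymous.
Codon 2: CAC (His) → CCC (Pro) — missense.
Codon 3: GGC (Gly) → GCC (Ala) — missense.
Codon 4: GAA (Glu) → GGA (Gly) — missense.
Codon 5: GGA (Gly) → CGA (Arg) — missense.
Synonymous: 1 of 5.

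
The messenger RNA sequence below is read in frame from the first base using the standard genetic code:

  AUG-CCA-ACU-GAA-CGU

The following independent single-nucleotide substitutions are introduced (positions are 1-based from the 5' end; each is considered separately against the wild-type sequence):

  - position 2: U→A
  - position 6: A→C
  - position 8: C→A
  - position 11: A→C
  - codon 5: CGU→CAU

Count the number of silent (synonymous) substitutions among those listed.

Codon 1: AUG (Met) → AAG (Lys) — missense.
Codon 2: CCA (Pro) → CCC (Pro) — synonymous.
Codon 3: ACU (Thr) → AAU (Asn) — missense.
Codon 4: GAA (Glu) → GCA (Ala) — missense.
Codon 5: CGU (Arg) → CAU (His) — missense.
Synonymous: 1 of 5.

1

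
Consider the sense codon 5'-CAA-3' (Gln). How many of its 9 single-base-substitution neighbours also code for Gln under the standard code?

1

Position 1: none → 0 synonymous.
Position 2: none → 0 synonymous.
Position 3: CAG → 1 synonymous.
Total: 0 + 0 + 1 = 1.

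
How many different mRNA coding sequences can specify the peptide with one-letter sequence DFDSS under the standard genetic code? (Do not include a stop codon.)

Asp: 2 codons.
Phe: 2 codons.
Asp: 2 codons.
Ser: 6 codons.
Ser: 6 codons.
2 × 2 × 2 × 6 × 6 = 288.

288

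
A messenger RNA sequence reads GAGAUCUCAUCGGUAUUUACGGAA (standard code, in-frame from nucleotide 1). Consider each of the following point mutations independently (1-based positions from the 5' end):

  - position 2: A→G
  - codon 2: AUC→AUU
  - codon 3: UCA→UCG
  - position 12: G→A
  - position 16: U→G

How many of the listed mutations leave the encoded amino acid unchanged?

3

Codon 1: GAG (Glu) → GGG (Gly) — missense.
Codon 2: AUC (Ile) → AUU (Ile) — synonymous.
Codon 3: UCA (Ser) → UCG (Ser) — synonymous.
Codon 4: UCG (Ser) → UCA (Ser) — synonymous.
Codon 6: UUU (Phe) → GUU (Val) — missense.
Synonymous: 3 of 5.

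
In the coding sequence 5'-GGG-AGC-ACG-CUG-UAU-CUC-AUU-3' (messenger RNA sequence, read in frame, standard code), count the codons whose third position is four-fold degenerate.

4

Codon 1 GGG (Gly): third position 4-fold.
Codon 2 AGC (Ser): third position 2-fold.
Codon 3 ACG (Thr): third position 4-fold.
Codon 4 CUG (Leu): third position 4-fold.
Codon 5 UAU (Tyr): third position 2-fold.
Codon 6 CUC (Leu): third position 4-fold.
Codon 7 AUU (Ile): third position 3-fold.
Four-fold degenerate third positions: 4.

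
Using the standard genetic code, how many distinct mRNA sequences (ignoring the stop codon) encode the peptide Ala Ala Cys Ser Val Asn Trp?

Ala: 4 codons.
Ala: 4 codons.
Cys: 2 codons.
Ser: 6 codons.
Val: 4 codons.
Asn: 2 codons.
Trp: 1 codon.
4 × 4 × 2 × 6 × 4 × 2 × 1 = 1536.

1536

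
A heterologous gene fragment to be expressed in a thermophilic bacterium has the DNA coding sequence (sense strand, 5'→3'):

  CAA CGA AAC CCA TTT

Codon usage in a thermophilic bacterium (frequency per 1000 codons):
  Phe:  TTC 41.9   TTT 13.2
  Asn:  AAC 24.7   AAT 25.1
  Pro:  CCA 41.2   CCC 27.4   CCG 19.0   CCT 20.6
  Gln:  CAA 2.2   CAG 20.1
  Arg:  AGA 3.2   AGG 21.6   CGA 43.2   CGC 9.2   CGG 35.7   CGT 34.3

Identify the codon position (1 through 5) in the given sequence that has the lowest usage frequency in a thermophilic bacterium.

Codon 1 CAA (Gln): 2.2 per 1000.
Codon 2 CGA (Arg): 43.2 per 1000.
Codon 3 AAC (Asn): 24.7 per 1000.
Codon 4 CCA (Pro): 41.2 per 1000.
Codon 5 TTT (Phe): 13.2 per 1000.
Lowest frequency is 2.2 at codon 1.

1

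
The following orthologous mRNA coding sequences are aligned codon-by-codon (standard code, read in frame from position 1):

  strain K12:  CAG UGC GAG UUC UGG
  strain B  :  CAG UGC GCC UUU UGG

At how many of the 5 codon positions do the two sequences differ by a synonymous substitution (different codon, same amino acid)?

Codon 1: CAG Gln / CAG Gln — identical.
Codon 2: UGC Cys / UGC Cys — identical.
Codon 3: GAG Glu / GCC Ala — nonsynonymous.
Codon 4: UUC Phe / UUU Phe — synonymous.
Codon 5: UGG Trp / UGG Trp — identical.
Synonymous differences: 1.

1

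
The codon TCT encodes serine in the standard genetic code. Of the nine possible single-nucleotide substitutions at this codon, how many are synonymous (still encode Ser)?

Position 1: none → 0 synonymous.
Position 2: none → 0 synonymous.
Position 3: TCC, TCA, TCG → 3 synonymous.
Total: 0 + 0 + 3 = 3.

3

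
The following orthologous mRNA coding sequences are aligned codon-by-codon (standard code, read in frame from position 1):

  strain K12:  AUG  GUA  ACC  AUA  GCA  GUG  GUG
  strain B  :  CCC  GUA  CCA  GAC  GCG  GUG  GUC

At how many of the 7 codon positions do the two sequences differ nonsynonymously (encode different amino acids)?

3

Codon 1: AUG Met / CCC Pro — nonsynonymous.
Codon 2: GUA Val / GUA Val — identical.
Codon 3: ACC Thr / CCA Pro — nonsynonymous.
Codon 4: AUA Ile / GAC Asp — nonsynonymous.
Codon 5: GCA Ala / GCG Ala — synonymous.
Codon 6: GUG Val / GUG Val — identical.
Codon 7: GUG Val / GUC Val — synonymous.
Nonsynonymous differences: 3.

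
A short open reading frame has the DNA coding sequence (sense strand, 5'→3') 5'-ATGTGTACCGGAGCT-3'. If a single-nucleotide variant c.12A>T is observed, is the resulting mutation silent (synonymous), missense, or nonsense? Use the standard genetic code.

Position 12 falls in codon 4: GGA → Gly.
After the substitution the codon is GGT → Gly.
Both encode Gly, so the change is synonymous.

silent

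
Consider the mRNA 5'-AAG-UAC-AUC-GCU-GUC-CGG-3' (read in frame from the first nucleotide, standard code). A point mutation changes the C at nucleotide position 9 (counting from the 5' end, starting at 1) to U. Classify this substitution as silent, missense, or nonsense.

silent

Position 9 falls in codon 3: AUC → Ile.
After the substitution the codon is AUU → Ile.
Both encode Ile, so the change is synonymous.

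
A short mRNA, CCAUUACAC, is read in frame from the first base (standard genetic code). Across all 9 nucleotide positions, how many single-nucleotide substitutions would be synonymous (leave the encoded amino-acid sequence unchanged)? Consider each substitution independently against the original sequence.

Codon 1 (CCA, Pro): 3 synonymous substitutions.
Codon 2 (UUA, Leu): 2 synonymous substitutions.
Codon 3 (CAC, His): 1 synonymous substitution.
Total: 3 + 2 + 1 = 6.

6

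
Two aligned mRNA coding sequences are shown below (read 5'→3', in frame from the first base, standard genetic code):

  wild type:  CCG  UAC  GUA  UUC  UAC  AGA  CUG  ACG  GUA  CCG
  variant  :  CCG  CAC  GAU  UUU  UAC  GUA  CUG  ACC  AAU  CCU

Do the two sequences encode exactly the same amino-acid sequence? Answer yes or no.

no

Codon 1: CCG Pro / CCG Pro — identical.
Codon 2: UAC Tyr / CAC His — nonsynonymous.
Codon 3: GUA Val / GAU Asp — nonsynonymous.
Codon 4: UUC Phe / UUU Phe — synonymous.
Codon 5: UAC Tyr / UAC Tyr — identical.
Codon 6: AGA Arg / GUA Val — nonsynonymous.
Codon 7: CUG Leu / CUG Leu — identical.
Codon 8: ACG Thr / ACC Thr — synonymous.
Codon 9: GUA Val / AAU Asn — nonsynonymous.
Codon 10: CCG Pro / CCU Pro — synonymous.
Nonsynonymous differences: 4 → different protein.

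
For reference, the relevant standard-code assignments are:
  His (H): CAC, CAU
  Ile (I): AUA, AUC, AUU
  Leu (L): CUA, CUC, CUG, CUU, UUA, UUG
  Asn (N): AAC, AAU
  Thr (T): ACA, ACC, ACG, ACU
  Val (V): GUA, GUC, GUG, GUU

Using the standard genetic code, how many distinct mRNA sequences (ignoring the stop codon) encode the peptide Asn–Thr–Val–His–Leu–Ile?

1152

Asn: 2 codons.
Thr: 4 codons.
Val: 4 codons.
His: 2 codons.
Leu: 6 codons.
Ile: 3 codons.
2 × 4 × 4 × 2 × 6 × 3 = 1152.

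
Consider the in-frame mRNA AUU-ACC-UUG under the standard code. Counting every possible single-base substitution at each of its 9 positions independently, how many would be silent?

7

Codon 1 (AUU, Ile): 2 synonymous substitutions.
Codon 2 (ACC, Thr): 3 synonymous substitutions.
Codon 3 (UUG, Leu): 2 synonymous substitutions.
Total: 2 + 3 + 2 = 7.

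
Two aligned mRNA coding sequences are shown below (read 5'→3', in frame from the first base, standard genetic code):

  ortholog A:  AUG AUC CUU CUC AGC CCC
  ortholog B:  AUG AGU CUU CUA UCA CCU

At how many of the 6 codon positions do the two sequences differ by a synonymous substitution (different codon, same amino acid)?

Codon 1: AUG Met / AUG Met — identical.
Codon 2: AUC Ile / AGU Ser — nonsynonymous.
Codon 3: CUU Leu / CUU Leu — identical.
Codon 4: CUC Leu / CUA Leu — synonymous.
Codon 5: AGC Ser / UCA Ser — synonymous.
Codon 6: CCC Pro / CCU Pro — synonymous.
Synonymous differences: 3.

3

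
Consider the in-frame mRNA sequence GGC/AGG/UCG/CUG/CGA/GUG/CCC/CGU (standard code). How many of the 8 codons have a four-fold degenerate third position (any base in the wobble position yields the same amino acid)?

Codon 1 GGC (Gly): third position 4-fold.
Codon 2 AGG (Arg): third position 2-fold.
Codon 3 UCG (Ser): third position 4-fold.
Codon 4 CUG (Leu): third position 4-fold.
Codon 5 CGA (Arg): third position 4-fold.
Codon 6 GUG (Val): third position 4-fold.
Codon 7 CCC (Pro): third position 4-fold.
Codon 8 CGU (Arg): third position 4-fold.
Four-fold degenerate third positions: 7.

7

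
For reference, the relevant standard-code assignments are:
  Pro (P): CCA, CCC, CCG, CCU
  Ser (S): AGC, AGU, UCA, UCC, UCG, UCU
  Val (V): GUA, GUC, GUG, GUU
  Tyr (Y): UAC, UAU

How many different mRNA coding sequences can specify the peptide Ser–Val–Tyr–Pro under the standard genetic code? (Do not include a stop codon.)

192

Ser: 6 codons.
Val: 4 codons.
Tyr: 2 codons.
Pro: 4 codons.
6 × 4 × 2 × 4 = 192.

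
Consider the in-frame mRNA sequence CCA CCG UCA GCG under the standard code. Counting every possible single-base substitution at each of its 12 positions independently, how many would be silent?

Codon 1 (CCA, Pro): 3 synonymous substitutions.
Codon 2 (CCG, Pro): 3 synonymous substitutions.
Codon 3 (UCA, Ser): 3 synonymous substitutions.
Codon 4 (GCG, Ala): 3 synonymous substitutions.
Total: 3 + 3 + 3 + 3 = 12.

12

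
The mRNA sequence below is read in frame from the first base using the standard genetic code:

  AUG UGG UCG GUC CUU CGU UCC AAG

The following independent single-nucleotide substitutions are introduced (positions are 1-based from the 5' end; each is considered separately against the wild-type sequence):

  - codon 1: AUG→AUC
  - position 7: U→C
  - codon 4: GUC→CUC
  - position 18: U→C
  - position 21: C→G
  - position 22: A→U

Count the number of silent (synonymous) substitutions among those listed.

Codon 1: AUG (Met) → AUC (Ile) — missense.
Codon 3: UCG (Ser) → CCG (Pro) — missense.
Codon 4: GUC (Val) → CUC (Leu) — missense.
Codon 6: CGU (Arg) → CGC (Arg) — synonymous.
Codon 7: UCC (Ser) → UCG (Ser) — synonymous.
Codon 8: AAG (Lys) → UAG (Stop) — nonsense.
Synonymous: 2 of 6.

2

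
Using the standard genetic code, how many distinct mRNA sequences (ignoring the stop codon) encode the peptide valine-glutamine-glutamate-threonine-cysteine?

128

Val: 4 codons.
Gln: 2 codons.
Glu: 2 codons.
Thr: 4 codons.
Cys: 2 codons.
4 × 2 × 2 × 4 × 2 = 128.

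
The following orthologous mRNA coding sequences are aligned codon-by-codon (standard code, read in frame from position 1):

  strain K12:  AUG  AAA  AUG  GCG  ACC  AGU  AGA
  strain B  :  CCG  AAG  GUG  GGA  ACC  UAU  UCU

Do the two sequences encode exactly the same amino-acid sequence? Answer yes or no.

Codon 1: AUG Met / CCG Pro — nonsynonymous.
Codon 2: AAA Lys / AAG Lys — synonymous.
Codon 3: AUG Met / GUG Val — nonsynonymous.
Codon 4: GCG Ala / GGA Gly — nonsynonymous.
Codon 5: ACC Thr / ACC Thr — identical.
Codon 6: AGU Ser / UAU Tyr — nonsynonymous.
Codon 7: AGA Arg / UCU Ser — nonsynonymous.
Nonsynonymous differences: 5 → different protein.

no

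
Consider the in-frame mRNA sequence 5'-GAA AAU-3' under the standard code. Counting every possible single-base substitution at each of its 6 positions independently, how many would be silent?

2

Codon 1 (GAA, Glu): 1 synonymous substitution.
Codon 2 (AAU, Asn): 1 synonymous substitution.
Total: 1 + 1 = 2.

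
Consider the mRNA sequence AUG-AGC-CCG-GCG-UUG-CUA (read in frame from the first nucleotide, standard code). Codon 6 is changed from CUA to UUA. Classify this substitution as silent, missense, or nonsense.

Position 16 falls in codon 6: CUA → Leu.
After the substitution the codon is UUA → Leu.
Both encode Leu, so the change is synonymous.

silent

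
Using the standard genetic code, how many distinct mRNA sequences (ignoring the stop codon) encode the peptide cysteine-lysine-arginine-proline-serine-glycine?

2304

Cys: 2 codons.
Lys: 2 codons.
Arg: 6 codons.
Pro: 4 codons.
Ser: 6 codons.
Gly: 4 codons.
2 × 2 × 6 × 4 × 6 × 4 = 2304.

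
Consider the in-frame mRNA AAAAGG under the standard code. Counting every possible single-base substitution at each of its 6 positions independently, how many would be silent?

Codon 1 (AAA, Lys): 1 synonymous substitution.
Codon 2 (AGG, Arg): 2 synonymous substitutions.
Total: 1 + 2 = 3.

3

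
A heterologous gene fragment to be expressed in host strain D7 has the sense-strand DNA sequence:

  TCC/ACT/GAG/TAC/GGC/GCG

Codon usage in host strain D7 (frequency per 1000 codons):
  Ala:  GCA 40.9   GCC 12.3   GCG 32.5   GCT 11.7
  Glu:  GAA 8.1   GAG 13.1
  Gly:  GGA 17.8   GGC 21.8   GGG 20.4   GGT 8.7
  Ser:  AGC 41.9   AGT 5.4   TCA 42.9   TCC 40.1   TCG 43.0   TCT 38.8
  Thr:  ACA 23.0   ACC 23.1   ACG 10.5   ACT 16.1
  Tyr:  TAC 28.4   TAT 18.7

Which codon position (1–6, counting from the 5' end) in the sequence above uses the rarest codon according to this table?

Codon 1 TCC (Ser): 40.1 per 1000.
Codon 2 ACT (Thr): 16.1 per 1000.
Codon 3 GAG (Glu): 13.1 per 1000.
Codon 4 TAC (Tyr): 28.4 per 1000.
Codon 5 GGC (Gly): 21.8 per 1000.
Codon 6 GCG (Ala): 32.5 per 1000.
Lowest frequency is 13.1 at codon 3.

3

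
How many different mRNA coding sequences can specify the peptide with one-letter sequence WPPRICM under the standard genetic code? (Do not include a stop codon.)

576

Trp: 1 codon.
Pro: 4 codons.
Pro: 4 codons.
Arg: 6 codons.
Ile: 3 codons.
Cys: 2 codons.
Met: 1 codon.
1 × 4 × 4 × 6 × 3 × 2 × 1 = 576.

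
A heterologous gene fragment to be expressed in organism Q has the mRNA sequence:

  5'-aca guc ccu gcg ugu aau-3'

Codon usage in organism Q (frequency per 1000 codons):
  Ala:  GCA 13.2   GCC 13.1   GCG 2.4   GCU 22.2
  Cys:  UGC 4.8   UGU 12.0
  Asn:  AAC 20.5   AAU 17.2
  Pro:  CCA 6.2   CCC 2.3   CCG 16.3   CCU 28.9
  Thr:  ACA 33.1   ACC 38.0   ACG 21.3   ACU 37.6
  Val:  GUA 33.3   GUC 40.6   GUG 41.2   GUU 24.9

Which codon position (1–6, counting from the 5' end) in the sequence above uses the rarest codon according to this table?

Codon 1 ACA (Thr): 33.1 per 1000.
Codon 2 GUC (Val): 40.6 per 1000.
Codon 3 CCU (Pro): 28.9 per 1000.
Codon 4 GCG (Ala): 2.4 per 1000.
Codon 5 UGU (Cys): 12.0 per 1000.
Codon 6 AAU (Asn): 17.2 per 1000.
Lowest frequency is 2.4 at codon 4.

4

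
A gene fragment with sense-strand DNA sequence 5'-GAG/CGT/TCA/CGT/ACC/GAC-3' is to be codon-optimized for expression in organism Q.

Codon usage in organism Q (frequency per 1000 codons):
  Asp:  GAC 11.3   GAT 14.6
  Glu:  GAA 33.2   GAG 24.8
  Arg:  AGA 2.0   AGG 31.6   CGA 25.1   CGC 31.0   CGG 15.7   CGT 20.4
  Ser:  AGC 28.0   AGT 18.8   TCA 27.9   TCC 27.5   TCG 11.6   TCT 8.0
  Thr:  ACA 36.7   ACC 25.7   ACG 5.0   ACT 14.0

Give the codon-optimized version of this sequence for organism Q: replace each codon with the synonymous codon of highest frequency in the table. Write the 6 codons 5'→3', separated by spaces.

GAA AGG AGC AGG ACA GAT

Codon 1 (Glu): best is GAA at 33.2.
Codon 2 (Arg): best is AGG at 31.6.
Codon 3 (Ser): best is AGC at 28.0.
Codon 4 (Arg): best is AGG at 31.6.
Codon 5 (Thr): best is ACA at 36.7.
Codon 6 (Asp): best is GAT at 14.6.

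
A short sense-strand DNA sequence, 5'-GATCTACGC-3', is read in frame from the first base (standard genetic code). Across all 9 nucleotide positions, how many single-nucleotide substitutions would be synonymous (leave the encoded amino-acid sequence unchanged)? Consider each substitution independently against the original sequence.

8

Codon 1 (GAT, Asp): 1 synonymous substitution.
Codon 2 (CTA, Leu): 4 synonymous substitutions.
Codon 3 (CGC, Arg): 3 synonymous substitutions.
Total: 1 + 4 + 3 = 8.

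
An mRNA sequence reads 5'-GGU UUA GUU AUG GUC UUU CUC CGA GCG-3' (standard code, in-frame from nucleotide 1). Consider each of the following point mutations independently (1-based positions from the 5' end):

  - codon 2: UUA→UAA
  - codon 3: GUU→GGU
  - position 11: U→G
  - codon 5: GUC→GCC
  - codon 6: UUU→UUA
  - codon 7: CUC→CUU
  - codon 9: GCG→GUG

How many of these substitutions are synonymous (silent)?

1

Codon 2: UUA (Leu) → UAA (Stop) — nonsense.
Codon 3: GUU (Val) → GGU (Gly) — missense.
Codon 4: AUG (Met) → AGG (Arg) — missense.
Codon 5: GUC (Val) → GCC (Ala) — missense.
Codon 6: UUU (Phe) → UUA (Leu) — missense.
Codon 7: CUC (Leu) → CUU (Leu) — synonymous.
Codon 9: GCG (Ala) → GUG (Val) — missense.
Synonymous: 1 of 7.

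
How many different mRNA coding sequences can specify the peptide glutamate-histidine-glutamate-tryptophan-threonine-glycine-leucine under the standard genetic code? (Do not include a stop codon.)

Glu: 2 codons.
His: 2 codons.
Glu: 2 codons.
Trp: 1 codon.
Thr: 4 codons.
Gly: 4 codons.
Leu: 6 codons.
2 × 2 × 2 × 1 × 4 × 4 × 6 = 768.

768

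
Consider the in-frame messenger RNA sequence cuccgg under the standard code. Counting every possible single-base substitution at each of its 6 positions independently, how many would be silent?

7

Codon 1 (CUC, Leu): 3 synonymous substitutions.
Codon 2 (CGG, Arg): 4 synonymous substitutions.
Total: 3 + 4 = 7.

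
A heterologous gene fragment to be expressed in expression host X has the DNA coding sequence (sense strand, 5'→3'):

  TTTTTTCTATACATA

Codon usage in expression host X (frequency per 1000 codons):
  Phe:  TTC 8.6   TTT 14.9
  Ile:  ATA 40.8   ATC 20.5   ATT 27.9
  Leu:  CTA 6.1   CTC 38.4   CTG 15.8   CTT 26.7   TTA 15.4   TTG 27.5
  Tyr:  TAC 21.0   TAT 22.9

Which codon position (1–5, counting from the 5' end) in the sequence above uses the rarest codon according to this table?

Codon 1 TTT (Phe): 14.9 per 1000.
Codon 2 TTT (Phe): 14.9 per 1000.
Codon 3 CTA (Leu): 6.1 per 1000.
Codon 4 TAC (Tyr): 21.0 per 1000.
Codon 5 ATA (Ile): 40.8 per 1000.
Lowest frequency is 6.1 at codon 3.

3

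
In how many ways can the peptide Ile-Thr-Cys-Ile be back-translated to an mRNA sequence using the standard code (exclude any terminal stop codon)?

Ile: 3 codons.
Thr: 4 codons.
Cys: 2 codons.
Ile: 3 codons.
3 × 4 × 2 × 3 = 72.

72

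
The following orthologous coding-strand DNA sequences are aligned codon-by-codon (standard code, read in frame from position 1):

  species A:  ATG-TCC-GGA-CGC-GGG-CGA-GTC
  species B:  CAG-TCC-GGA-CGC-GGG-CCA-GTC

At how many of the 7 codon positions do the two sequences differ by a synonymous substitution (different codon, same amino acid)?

Codon 1: ATG Met / CAG Gln — nonsynonymous.
Codon 2: TCC Ser / TCC Ser — identical.
Codon 3: GGA Gly / GGA Gly — identical.
Codon 4: CGC Arg / CGC Arg — identical.
Codon 5: GGG Gly / GGG Gly — identical.
Codon 6: CGA Arg / CCA Pro — nonsynonymous.
Codon 7: GTC Val / GTC Val — identical.
Synonymous differences: 0.

0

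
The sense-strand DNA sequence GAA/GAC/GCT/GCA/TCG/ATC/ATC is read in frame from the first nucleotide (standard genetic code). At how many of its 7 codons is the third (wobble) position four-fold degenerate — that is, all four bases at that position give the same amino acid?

Codon 1 GAA (Glu): third position 2-fold.
Codon 2 GAC (Asp): third position 2-fold.
Codon 3 GCT (Ala): third position 4-fold.
Codon 4 GCA (Ala): third position 4-fold.
Codon 5 TCG (Ser): third position 4-fold.
Codon 6 ATC (Ile): third position 3-fold.
Codon 7 ATC (Ile): third position 3-fold.
Four-fold degenerate third positions: 3.

3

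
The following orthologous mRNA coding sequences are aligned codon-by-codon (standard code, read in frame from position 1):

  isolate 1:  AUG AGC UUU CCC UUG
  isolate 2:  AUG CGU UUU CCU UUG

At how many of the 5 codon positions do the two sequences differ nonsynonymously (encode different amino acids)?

1

Codon 1: AUG Met / AUG Met — identical.
Codon 2: AGC Ser / CGU Arg — nonsynonymous.
Codon 3: UUU Phe / UUU Phe — identical.
Codon 4: CCC Pro / CCU Pro — synonymous.
Codon 5: UUG Leu / UUG Leu — identical.
Nonsynonymous differences: 1.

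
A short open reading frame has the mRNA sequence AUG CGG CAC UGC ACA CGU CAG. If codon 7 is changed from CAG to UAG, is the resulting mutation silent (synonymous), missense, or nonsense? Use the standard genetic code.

Position 19 falls in codon 7: CAG → Gln.
After the substitution the codon is UAG → Stop.
The new codon is a stop codon, so this is a nonsense mutation.

nonsense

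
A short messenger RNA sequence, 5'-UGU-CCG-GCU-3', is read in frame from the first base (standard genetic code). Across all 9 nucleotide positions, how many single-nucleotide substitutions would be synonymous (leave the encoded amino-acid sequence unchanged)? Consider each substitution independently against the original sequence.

Codon 1 (UGU, Cys): 1 synonymous substitution.
Codon 2 (CCG, Pro): 3 synonymous substitutions.
Codon 3 (GCU, Ala): 3 synonymous substitutions.
Total: 1 + 3 + 3 = 7.

7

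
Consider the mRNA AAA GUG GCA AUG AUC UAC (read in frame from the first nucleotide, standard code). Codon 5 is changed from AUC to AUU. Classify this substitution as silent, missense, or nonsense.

Position 15 falls in codon 5: AUC → Ile.
After the substitution the codon is AUU → Ile.
Both encode Ile, so the change is synonymous.

silent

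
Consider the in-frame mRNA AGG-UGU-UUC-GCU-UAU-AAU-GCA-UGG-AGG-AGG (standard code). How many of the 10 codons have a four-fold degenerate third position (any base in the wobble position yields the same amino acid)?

2

Codon 1 AGG (Arg): third position 2-fold.
Codon 2 UGU (Cys): third position 2-fold.
Codon 3 UUC (Phe): third position 2-fold.
Codon 4 GCU (Ala): third position 4-fold.
Codon 5 UAU (Tyr): third position 2-fold.
Codon 6 AAU (Asn): third position 2-fold.
Codon 7 GCA (Ala): third position 4-fold.
Codon 8 UGG (Trp): third position 1-fold.
Codon 9 AGG (Arg): third position 2-fold.
Codon 10 AGG (Arg): third position 2-fold.
Four-fold degenerate third positions: 2.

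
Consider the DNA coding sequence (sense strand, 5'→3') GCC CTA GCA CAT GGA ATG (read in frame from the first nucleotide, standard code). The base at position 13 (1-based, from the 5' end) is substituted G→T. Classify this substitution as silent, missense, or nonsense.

nonsense

Position 13 falls in codon 5: GGA → Gly.
After the substitution the codon is TGA → Stop.
The new codon is a stop codon, so this is a nonsense mutation.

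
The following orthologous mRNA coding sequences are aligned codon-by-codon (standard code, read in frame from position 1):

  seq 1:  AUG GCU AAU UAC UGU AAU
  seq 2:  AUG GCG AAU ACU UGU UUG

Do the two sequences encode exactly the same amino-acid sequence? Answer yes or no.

no

Codon 1: AUG Met / AUG Met — identical.
Codon 2: GCU Ala / GCG Ala — synonymous.
Codon 3: AAU Asn / AAU Asn — identical.
Codon 4: UAC Tyr / ACU Thr — nonsynonymous.
Codon 5: UGU Cys / UGU Cys — identical.
Codon 6: AAU Asn / UUG Leu — nonsynonymous.
Nonsynonymous differences: 2 → different protein.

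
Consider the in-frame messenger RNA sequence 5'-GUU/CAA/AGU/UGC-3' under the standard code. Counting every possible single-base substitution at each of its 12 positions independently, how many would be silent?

Codon 1 (GUU, Val): 3 synonymous substitutions.
Codon 2 (CAA, Gln): 1 synonymous substitution.
Codon 3 (AGU, Ser): 1 synonymous substitution.
Codon 4 (UGC, Cys): 1 synonymous substitution.
Total: 3 + 1 + 1 + 1 = 6.

6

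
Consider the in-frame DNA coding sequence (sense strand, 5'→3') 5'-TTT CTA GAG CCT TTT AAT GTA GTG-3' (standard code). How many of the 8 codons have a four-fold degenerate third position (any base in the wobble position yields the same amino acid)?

Codon 1 TTT (Phe): third position 2-fold.
Codon 2 CTA (Leu): third position 4-fold.
Codon 3 GAG (Glu): third position 2-fold.
Codon 4 CCT (Pro): third position 4-fold.
Codon 5 TTT (Phe): third position 2-fold.
Codon 6 AAT (Asn): third position 2-fold.
Codon 7 GTA (Val): third position 4-fold.
Codon 8 GTG (Val): third position 4-fold.
Four-fold degenerate third positions: 4.

4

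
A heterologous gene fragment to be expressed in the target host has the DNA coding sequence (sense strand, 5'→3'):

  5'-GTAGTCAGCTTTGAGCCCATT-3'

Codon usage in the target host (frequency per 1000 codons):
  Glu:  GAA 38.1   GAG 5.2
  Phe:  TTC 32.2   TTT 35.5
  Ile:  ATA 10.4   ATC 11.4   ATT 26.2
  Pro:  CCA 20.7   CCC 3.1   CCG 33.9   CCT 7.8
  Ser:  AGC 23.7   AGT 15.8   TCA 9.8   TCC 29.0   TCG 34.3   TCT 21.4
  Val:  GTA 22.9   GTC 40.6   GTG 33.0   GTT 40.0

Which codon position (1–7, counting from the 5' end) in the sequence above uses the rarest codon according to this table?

6

Codon 1 GTA (Val): 22.9 per 1000.
Codon 2 GTC (Val): 40.6 per 1000.
Codon 3 AGC (Ser): 23.7 per 1000.
Codon 4 TTT (Phe): 35.5 per 1000.
Codon 5 GAG (Glu): 5.2 per 1000.
Codon 6 CCC (Pro): 3.1 per 1000.
Codon 7 ATT (Ile): 26.2 per 1000.
Lowest frequency is 3.1 at codon 6.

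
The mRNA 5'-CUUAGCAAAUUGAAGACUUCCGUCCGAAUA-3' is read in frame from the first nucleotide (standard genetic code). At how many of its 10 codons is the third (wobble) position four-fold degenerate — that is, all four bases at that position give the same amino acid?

Codon 1 CUU (Leu): third position 4-fold.
Codon 2 AGC (Ser): third position 2-fold.
Codon 3 AAA (Lys): third position 2-fold.
Codon 4 UUG (Leu): third position 2-fold.
Codon 5 AAG (Lys): third position 2-fold.
Codon 6 ACU (Thr): third position 4-fold.
Codon 7 UCC (Ser): third position 4-fold.
Codon 8 GUC (Val): third position 4-fold.
Codon 9 CGA (Arg): third position 4-fold.
Codon 10 AUA (Ile): third position 3-fold.
Four-fold degenerate third positions: 5.

5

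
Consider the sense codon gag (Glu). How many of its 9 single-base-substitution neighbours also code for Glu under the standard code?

Position 1: none → 0 synonymous.
Position 2: none → 0 synonymous.
Position 3: GAA → 1 synonymous.
Total: 0 + 0 + 1 = 1.

1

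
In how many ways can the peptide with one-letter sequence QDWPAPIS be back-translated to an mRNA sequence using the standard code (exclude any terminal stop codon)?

4608

Gln: 2 codons.
Asp: 2 codons.
Trp: 1 codon.
Pro: 4 codons.
Ala: 4 codons.
Pro: 4 codons.
Ile: 3 codons.
Ser: 6 codons.
2 × 2 × 1 × 4 × 4 × 4 × 3 × 6 = 4608.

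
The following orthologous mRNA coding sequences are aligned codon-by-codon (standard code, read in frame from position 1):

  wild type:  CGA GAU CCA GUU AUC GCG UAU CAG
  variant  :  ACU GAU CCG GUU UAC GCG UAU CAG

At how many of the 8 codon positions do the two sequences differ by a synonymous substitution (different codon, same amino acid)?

Codon 1: CGA Arg / ACU Thr — nonsynonymous.
Codon 2: GAU Asp / GAU Asp — identical.
Codon 3: CCA Pro / CCG Pro — synonymous.
Codon 4: GUU Val / GUU Val — identical.
Codon 5: AUC Ile / UAC Tyr — nonsynonymous.
Codon 6: GCG Ala / GCG Ala — identical.
Codon 7: UAU Tyr / UAU Tyr — identical.
Codon 8: CAG Gln / CAG Gln — identical.
Synonymous differences: 1.

1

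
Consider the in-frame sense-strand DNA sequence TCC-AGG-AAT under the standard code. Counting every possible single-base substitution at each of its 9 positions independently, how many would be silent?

Codon 1 (TCC, Ser): 3 synonymous substitutions.
Codon 2 (AGG, Arg): 2 synonymous substitutions.
Codon 3 (AAT, Asn): 1 synonymous substitution.
Total: 3 + 2 + 1 = 6.

6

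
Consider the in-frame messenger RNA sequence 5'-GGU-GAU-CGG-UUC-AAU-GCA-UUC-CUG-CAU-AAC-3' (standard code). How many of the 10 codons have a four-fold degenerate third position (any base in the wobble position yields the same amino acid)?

Codon 1 GGU (Gly): third position 4-fold.
Codon 2 GAU (Asp): third position 2-fold.
Codon 3 CGG (Arg): third position 4-fold.
Codon 4 UUC (Phe): third position 2-fold.
Codon 5 AAU (Asn): third position 2-fold.
Codon 6 GCA (Ala): third position 4-fold.
Codon 7 UUC (Phe): third position 2-fold.
Codon 8 CUG (Leu): third position 4-fold.
Codon 9 CAU (His): third position 2-fold.
Codon 10 AAC (Asn): third position 2-fold.
Four-fold degenerate third positions: 4.

4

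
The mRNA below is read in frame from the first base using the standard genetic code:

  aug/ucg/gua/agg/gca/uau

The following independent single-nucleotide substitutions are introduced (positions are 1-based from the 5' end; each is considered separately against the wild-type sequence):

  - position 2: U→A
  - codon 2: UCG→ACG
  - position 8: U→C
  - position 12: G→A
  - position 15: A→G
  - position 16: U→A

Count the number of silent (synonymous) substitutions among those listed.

2

Codon 1: AUG (Met) → AAG (Lys) — missense.
Codon 2: UCG (Ser) → ACG (Thr) — missense.
Codon 3: GUA (Val) → GCA (Ala) — missense.
Codon 4: AGG (Arg) → AGA (Arg) — synonymous.
Codon 5: GCA (Ala) → GCG (Ala) — synonymous.
Codon 6: UAU (Tyr) → AAU (Asn) — missense.
Synonymous: 2 of 6.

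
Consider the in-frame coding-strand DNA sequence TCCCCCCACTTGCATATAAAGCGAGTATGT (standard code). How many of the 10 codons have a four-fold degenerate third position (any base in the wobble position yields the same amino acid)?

4

Codon 1 TCC (Ser): third position 4-fold.
Codon 2 CCC (Pro): third position 4-fold.
Codon 3 CAC (His): third position 2-fold.
Codon 4 TTG (Leu): third position 2-fold.
Codon 5 CAT (His): third position 2-fold.
Codon 6 ATA (Ile): third position 3-fold.
Codon 7 AAG (Lys): third position 2-fold.
Codon 8 CGA (Arg): third position 4-fold.
Codon 9 GTA (Val): third position 4-fold.
Codon 10 TGT (Cys): third position 2-fold.
Four-fold degenerate third positions: 4.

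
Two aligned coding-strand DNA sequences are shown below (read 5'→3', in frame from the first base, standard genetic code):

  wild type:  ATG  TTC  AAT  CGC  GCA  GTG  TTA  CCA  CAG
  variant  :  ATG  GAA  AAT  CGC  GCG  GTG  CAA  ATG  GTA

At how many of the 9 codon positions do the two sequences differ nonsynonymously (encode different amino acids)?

4

Codon 1: ATG Met / ATG Met — identical.
Codon 2: TTC Phe / GAA Glu — nonsynonymous.
Codon 3: AAT Asn / AAT Asn — identical.
Codon 4: CGC Arg / CGC Arg — identical.
Codon 5: GCA Ala / GCG Ala — synonymous.
Codon 6: GTG Val / GTG Val — identical.
Codon 7: TTA Leu / CAA Gln — nonsynonymous.
Codon 8: CCA Pro / ATG Met — nonsynonymous.
Codon 9: CAG Gln / GTA Val — nonsynonymous.
Nonsynonymous differences: 4.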